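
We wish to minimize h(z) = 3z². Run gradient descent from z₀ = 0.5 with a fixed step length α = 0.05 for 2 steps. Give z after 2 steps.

h′(z) = 6z
z₁ = 0.5 − 0.05·3 = 0.35
z₂ = 0.35 − 0.05·2.1 = 0.245

0.245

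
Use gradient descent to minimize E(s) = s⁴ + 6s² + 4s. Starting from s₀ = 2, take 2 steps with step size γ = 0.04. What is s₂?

-0.35776

E′(s) = 4s³ + 12s + 4
s₁ = 2 − 0.04·60 = -0.4
s₂ = -0.4 − 0.04·(-1.056) = -0.35776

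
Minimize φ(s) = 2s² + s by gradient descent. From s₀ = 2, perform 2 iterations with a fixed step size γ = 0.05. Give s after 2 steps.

1.19

φ′(s) = 4s + 1
s₁ = 2 − 0.05·9 = 1.55
s₂ = 1.55 − 0.05·7.2 = 1.19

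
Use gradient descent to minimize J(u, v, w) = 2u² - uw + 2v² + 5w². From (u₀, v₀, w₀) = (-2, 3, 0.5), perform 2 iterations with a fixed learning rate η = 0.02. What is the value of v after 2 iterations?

∇J = (4u - w, 4v, -u + 10w)
(u₁, v₁, w₁) = (-2, 3, 0.5) − 0.02·(-8.5, 12, 7) = (-1.83, 2.76, 0.36)
(u₂, v₂, w₂) = (-1.83, 2.76, 0.36) − 0.02·(-7.68, 11.04, 5.43) = (-1.6764, 2.5392, 0.2514)
v = 2.5392

2.5392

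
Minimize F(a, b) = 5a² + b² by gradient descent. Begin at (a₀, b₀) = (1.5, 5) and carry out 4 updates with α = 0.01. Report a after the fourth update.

0.98415

∇F = (10a, 2b)
(a₁, b₁) = (1.5, 5) − 0.01·(15, 10) = (1.35, 4.9)
(a₂, b₂) = (1.35, 4.9) − 0.01·(13.5, 9.8) = (1.215, 4.802)
(a₃, b₃) = (1.215, 4.802) − 0.01·(12.15, 9.604) = (1.0935, 4.70596)
(a₄, b₄) = (1.0935, 4.70596) − 0.01·(10.935, 9.41192) = (0.98415, 4.6118408)
a = 0.98415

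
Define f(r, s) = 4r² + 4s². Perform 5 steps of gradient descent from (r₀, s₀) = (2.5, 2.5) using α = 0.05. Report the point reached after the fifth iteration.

(0.1944, 0.1944)

∇f = (8r, 8s)
Step 1: at (2.5, 2.5), ∇f = (20, 20) → (2.5, 2.5) − 0.05·(20, 20) = (1.5, 1.5)
Step 2: at (1.5, 1.5), ∇f = (12, 12) → (1.5, 1.5) − 0.05·(12, 12) = (0.9, 0.9)
Step 3: at (0.9, 0.9), ∇f = (7.2, 7.2) → (0.9, 0.9) − 0.05·(7.2, 7.2) = (0.54, 0.54)
Step 4: at (0.54, 0.54), ∇f = (4.32, 4.32) → (0.54, 0.54) − 0.05·(4.32, 4.32) = (0.324, 0.324)
Step 5: at (0.324, 0.324), ∇f = (2.592, 2.592) → (0.324, 0.324) − 0.05·(2.592, 2.592) = (0.1944, 0.1944)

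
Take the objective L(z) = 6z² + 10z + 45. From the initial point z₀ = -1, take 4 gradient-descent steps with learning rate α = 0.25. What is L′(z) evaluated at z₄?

-32

L′(z) = 12z + 10
z₁ = -1 − 0.25·(-2) = -0.5
z₂ = -0.5 − 0.25·4 = -1.5
z₃ = -1.5 − 0.25·(-8) = 0.5
z₄ = 0.5 − 0.25·16 = -3.5
L′(z) at (-3.5) = -32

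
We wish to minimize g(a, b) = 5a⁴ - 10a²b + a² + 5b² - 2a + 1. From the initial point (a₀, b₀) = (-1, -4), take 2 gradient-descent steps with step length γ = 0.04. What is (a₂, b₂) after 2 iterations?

∇g = (20a³ - 20ab + 2a - 2, -10a² + 10b)
Step 1: at (-1, -4), ∇g = (-104, -50) → (-1, -4) − 0.04·(-104, -50) = (3.16, -2)
Step 2: at (3.16, -2), ∇g = (761.80992, -119.856) → (3.16, -2) − 0.04·(761.80992, -119.856) = (-27.3123968, 2.79424)

(-27.3123968, 2.79424)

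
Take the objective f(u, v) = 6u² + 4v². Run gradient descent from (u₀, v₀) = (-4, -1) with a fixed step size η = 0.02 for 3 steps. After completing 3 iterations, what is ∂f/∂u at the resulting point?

-21.070848

∇f = (12u, 8v)
(u₁, v₁) = (-4, -1) − 0.02·(-48, -8) = (-3.04, -0.84)
(u₂, v₂) = (-3.04, -0.84) − 0.02·(-36.48, -6.72) = (-2.3104, -0.7056)
(u₃, v₃) = (-2.3104, -0.7056) − 0.02·(-27.7248, -5.6448) = (-1.755904, -0.592704)
∂f/∂u at (-1.755904, -0.592704) = -21.070848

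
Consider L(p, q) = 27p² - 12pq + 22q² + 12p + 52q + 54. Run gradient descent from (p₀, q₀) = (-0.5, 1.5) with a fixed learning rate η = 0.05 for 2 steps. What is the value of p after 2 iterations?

∇L = (54p - 12q + 12, -12p + 44q + 52)
(p₁, q₁) = (-0.5, 1.5) − 0.05·(-33, 124) = (1.15, -4.7)
(p₂, q₂) = (1.15, -4.7) − 0.05·(130.5, -168.6) = (-5.375, 3.73)
p = -5.375

-5.375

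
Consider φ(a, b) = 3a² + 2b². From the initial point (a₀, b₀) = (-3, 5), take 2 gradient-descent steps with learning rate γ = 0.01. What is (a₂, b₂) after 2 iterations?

∇φ = (6a, 4b)
(a₁, b₁) = (-3, 5) − 0.01·(-18, 20) = (-2.82, 4.8)
(a₂, b₂) = (-2.82, 4.8) − 0.01·(-16.92, 19.2) = (-2.6508, 4.608)

(-2.6508, 4.608)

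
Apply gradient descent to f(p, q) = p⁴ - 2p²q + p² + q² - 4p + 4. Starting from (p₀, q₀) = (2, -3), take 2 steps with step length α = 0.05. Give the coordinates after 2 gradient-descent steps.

(-0.0496, -2.006)

∇f = (4p³ - 4pq + 2p - 4, -2p² + 2q)
Step 1: at (2, -3), ∇f = (56, -14) → (2, -3) − 0.05·(56, -14) = (-0.8, -2.3)
Step 2: at (-0.8, -2.3), ∇f = (-15.008, -5.88) → (-0.8, -2.3) − 0.05·(-15.008, -5.88) = (-0.0496, -2.006)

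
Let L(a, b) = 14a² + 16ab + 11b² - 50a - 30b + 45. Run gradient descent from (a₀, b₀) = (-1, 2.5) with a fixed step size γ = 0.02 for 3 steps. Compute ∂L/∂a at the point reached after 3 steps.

∇L = (28a + 16b - 50, 16a + 22b - 30)
(a₁, b₁) = (-1, 2.5) − 0.02·(-38, 9) = (-0.24, 2.32)
(a₂, b₂) = (-0.24, 2.32) − 0.02·(-19.6, 17.2) = (0.152, 1.976)
(a₃, b₃) = (0.152, 1.976) − 0.02·(-14.128, 15.904) = (0.43456, 1.65792)
∂L/∂a at (0.43456, 1.65792) = -11.3056

-11.3056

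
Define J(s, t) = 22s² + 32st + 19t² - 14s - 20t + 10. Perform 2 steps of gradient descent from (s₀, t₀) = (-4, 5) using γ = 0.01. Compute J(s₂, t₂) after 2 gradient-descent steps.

∇J = (44s + 32t - 14, 32s + 38t - 20)
Step 1: at (-4, 5), ∇J = (-30, 42) → (-4, 5) − 0.01·(-30, 42) = (-3.7, 4.58)
Step 2: at (-3.7, 4.58), ∇J = (-30.24, 35.64) → (-3.7, 4.58) − 0.01·(-30.24, 35.64) = (-3.3976, 4.2236)
J(-3.3976, 4.2236) = 106.78932144

106.78932144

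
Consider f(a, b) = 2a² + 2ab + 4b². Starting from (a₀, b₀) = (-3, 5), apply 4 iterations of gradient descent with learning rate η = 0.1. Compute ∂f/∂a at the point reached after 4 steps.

∇f = (4a + 2b, 2a + 8b)
Step 1: at (-3, 5), ∇f = (-2, 34) → (-3, 5) − 0.1·(-2, 34) = (-2.8, 1.6)
Step 2: at (-2.8, 1.6), ∇f = (-8, 7.2) → (-2.8, 1.6) − 0.1·(-8, 7.2) = (-2, 0.88)
Step 3: at (-2, 0.88), ∇f = (-6.24, 3.04) → (-2, 0.88) − 0.1·(-6.24, 3.04) = (-1.376, 0.576)
Step 4: at (-1.376, 0.576), ∇f = (-4.352, 1.856) → (-1.376, 0.576) − 0.1·(-4.352, 1.856) = (-0.9408, 0.3904)
∂f/∂a at (-0.9408, 0.3904) = -2.9824

-2.9824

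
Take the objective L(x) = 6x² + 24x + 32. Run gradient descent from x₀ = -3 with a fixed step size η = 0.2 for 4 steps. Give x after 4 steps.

L′(x) = 12x + 24
Step 1: L′(-3) = -12; x₁ = -3 − 0.2·(-12) = -0.6
Step 2: L′(-0.6) = 16.8; x₂ = -0.6 − 0.2·16.8 = -3.96
Step 3: L′(-3.96) = -23.52; x₃ = -3.96 − 0.2·(-23.52) = 0.744
Step 4: L′(0.744) = 32.928; x₄ = 0.744 − 0.2·32.928 = -5.8416

-5.8416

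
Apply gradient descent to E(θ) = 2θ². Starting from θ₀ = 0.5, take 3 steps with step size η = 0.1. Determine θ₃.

E′(θ) = 4θ
θ₁ = 0.5 − 0.1·2 = 0.3
θ₂ = 0.3 − 0.1·1.2 = 0.18
θ₃ = 0.18 − 0.1·0.72 = 0.108

0.108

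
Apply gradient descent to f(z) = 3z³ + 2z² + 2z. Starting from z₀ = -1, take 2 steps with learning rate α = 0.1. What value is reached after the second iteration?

f′(z) = 9z² + 4z + 2
z₁ = -1 − 0.1·7 = -1.7
z₂ = -1.7 − 0.1·21.21 = -3.821

-3.821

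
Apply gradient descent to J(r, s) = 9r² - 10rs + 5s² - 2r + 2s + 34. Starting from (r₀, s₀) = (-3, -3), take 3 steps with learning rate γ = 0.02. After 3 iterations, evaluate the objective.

∇J = (18r - 10s - 2, -10r + 10s + 2)
(r₁, s₁) = (-3, -3) − 0.02·(-26, 2) = (-2.48, -3.04)
(r₂, s₂) = (-2.48, -3.04) − 0.02·(-16.24, -3.6) = (-2.1552, -2.968)
(r₃, s₃) = (-2.1552, -2.968) − 0.02·(-11.1136, -6.128) = (-1.932928, -2.84544)
J(-1.932928, -2.84544) = 51.283209363456

51.283209363456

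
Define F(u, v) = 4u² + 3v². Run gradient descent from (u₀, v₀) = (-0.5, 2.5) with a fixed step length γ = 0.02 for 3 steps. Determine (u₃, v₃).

(-0.296352, 1.70368)

∇F = (8u, 6v)
(u₁, v₁) = (-0.5, 2.5) − 0.02·(-4, 15) = (-0.42, 2.2)
(u₂, v₂) = (-0.42, 2.2) − 0.02·(-3.36, 13.2) = (-0.3528, 1.936)
(u₃, v₃) = (-0.3528, 1.936) − 0.02·(-2.8224, 11.616) = (-0.296352, 1.70368)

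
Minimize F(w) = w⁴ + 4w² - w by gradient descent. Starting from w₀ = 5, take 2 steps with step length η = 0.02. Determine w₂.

F′(w) = 4w³ + 8w - 1
w₁ = 5 − 0.02·539 = -5.78
w₂ = -5.78 − 0.02·(-819.642208) = 10.61284416

10.61284416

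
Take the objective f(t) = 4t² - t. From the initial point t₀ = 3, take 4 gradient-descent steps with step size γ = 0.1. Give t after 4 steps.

f′(t) = 8t - 1
Step 1: f′(3) = 23; t₁ = 3 − 0.1·23 = 0.7
Step 2: f′(0.7) = 4.6; t₂ = 0.7 − 0.1·4.6 = 0.24
Step 3: f′(0.24) = 0.92; t₃ = 0.24 − 0.1·0.92 = 0.148
Step 4: f′(0.148) = 0.184; t₄ = 0.148 − 0.1·0.184 = 0.1296

0.1296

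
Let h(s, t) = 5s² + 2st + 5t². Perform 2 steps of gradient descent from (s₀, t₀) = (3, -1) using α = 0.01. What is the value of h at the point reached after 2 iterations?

∇h = (10s + 2t, 2s + 10t)
(s₁, t₁) = (3, -1) − 0.01·(28, -4) = (2.72, -0.96)
(s₂, t₂) = (2.72, -0.96) − 0.01·(25.28, -4.16) = (2.4672, -0.9184)
h(2.4672, -0.9184) = 30.12091904

30.12091904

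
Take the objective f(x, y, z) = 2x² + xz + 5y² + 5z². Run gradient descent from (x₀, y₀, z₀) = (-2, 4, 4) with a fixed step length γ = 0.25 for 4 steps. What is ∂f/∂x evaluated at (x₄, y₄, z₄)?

33.265625

∇f = (4x + z, 10y, x + 10z)
(x₁, y₁, z₁) = (-2, 4, 4) − 0.25·(-4, 40, 38) = (-1, -6, -5.5)
(x₂, y₂, z₂) = (-1, -6, -5.5) − 0.25·(-9.5, -60, -56) = (1.375, 9, 8.5)
(x₃, y₃, z₃) = (1.375, 9, 8.5) − 0.25·(14, 90, 86.375) = (-2.125, -13.5, -13.09375)
(x₄, y₄, z₄) = (-2.125, -13.5, -13.09375) − 0.25·(-21.59375, -135, -133.0625) = (3.2734375, 20.25, 20.171875)
∂f/∂x at (3.2734375, 20.25, 20.171875) = 33.265625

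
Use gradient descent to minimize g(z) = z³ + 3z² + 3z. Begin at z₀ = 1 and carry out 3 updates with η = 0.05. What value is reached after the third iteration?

g′(z) = 3z² + 6z + 3
z₁ = 1 − 0.05·12 = 0.4
z₂ = 0.4 − 0.05·5.88 = 0.106
z₃ = 0.106 − 0.05·3.669708 = -0.0774854

-0.0774854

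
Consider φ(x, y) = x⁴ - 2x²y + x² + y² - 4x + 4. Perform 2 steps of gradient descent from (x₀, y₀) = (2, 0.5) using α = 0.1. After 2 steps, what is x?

-0.4192

∇φ = (4x³ - 4xy + 2x - 4, -2x² + 2y)
Step 1: at (2, 0.5), ∇φ = (28, -7) → (2, 0.5) − 0.1·(28, -7) = (-0.8, 1.2)
Step 2: at (-0.8, 1.2), ∇φ = (-3.808, 1.12) → (-0.8, 1.2) − 0.1·(-3.808, 1.12) = (-0.4192, 1.088)
x = -0.4192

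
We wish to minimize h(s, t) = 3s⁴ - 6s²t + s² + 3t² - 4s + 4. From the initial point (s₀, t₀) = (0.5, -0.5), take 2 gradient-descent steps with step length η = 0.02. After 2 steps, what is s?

0.46003448

∇h = (12s³ - 12st + 2s - 4, -6s² + 6t)
Step 1: at (0.5, -0.5), ∇h = (1.5, -4.5) → (0.5, -0.5) − 0.02·(1.5, -4.5) = (0.47, -0.41)
Step 2: at (0.47, -0.41), ∇h = (0.498276, -3.7854) → (0.47, -0.41) − 0.02·(0.498276, -3.7854) = (0.46003448, -0.334292)
s = 0.46003448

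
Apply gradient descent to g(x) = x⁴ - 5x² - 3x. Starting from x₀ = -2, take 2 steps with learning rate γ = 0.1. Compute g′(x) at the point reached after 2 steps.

2.4015

g′(x) = 4x³ - 10x - 3
x₁ = -2 − 0.1·(-15) = -0.5
x₂ = -0.5 − 0.1·1.5 = -0.65
g′(x) at (-0.65) = 2.4015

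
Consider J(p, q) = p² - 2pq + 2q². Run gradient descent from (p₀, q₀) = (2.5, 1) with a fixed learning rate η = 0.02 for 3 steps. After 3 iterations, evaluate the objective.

∇J = (2p - 2q, -2p + 4q)
(p₁, q₁) = (2.5, 1) − 0.02·(3, -1) = (2.44, 1.02)
(p₂, q₂) = (2.44, 1.02) − 0.02·(2.84, -0.8) = (2.3832, 1.036)
(p₃, q₃) = (2.3832, 1.036) − 0.02·(2.6944, -0.6224) = (2.329312, 1.048448)
J(2.329312, 1.048448) = 2.7398557952

2.7398557952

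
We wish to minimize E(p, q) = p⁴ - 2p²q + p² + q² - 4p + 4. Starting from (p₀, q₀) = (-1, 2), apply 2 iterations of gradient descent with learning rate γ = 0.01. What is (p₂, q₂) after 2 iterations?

∇E = (4p³ - 4pq + 2p - 4, -2p² + 2q)
Step 1: at (-1, 2), ∇E = (-2, 2) → (-1, 2) − 0.01·(-2, 2) = (-0.98, 1.98)
Step 2: at (-0.98, 1.98), ∇E = (-1.963168, 2.0392) → (-0.98, 1.98) − 0.01·(-1.963168, 2.0392) = (-0.96036832, 1.959608)

(-0.96036832, 1.959608)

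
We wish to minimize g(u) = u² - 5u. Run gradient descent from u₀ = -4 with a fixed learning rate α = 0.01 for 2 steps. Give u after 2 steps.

g′(u) = 2u - 5
Step 1: g′(-4) = -13; u₁ = -4 − 0.01·(-13) = -3.87
Step 2: g′(-3.87) = -12.74; u₂ = -3.87 − 0.01·(-12.74) = -3.7426

-3.7426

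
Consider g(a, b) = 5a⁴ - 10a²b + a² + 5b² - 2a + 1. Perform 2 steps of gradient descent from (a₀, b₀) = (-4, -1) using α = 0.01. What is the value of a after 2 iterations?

∇g = (20a³ - 20ab + 2a - 2, -10a² + 10b)
Step 1: at (-4, -1), ∇g = (-1370, -170) → (-4, -1) − 0.01·(-1370, -170) = (9.7, 0.7)
Step 2: at (9.7, 0.7), ∇g = (18135.06, -933.9) → (9.7, 0.7) − 0.01·(18135.06, -933.9) = (-171.6506, 10.039)
a = -171.6506

-171.6506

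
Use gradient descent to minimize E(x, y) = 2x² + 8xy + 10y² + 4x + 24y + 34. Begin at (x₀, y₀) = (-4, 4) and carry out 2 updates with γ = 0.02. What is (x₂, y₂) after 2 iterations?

(-4.5376, 1.76)

∇E = (4x + 8y + 4, 8x + 20y + 24)
Step 1: at (-4, 4), ∇E = (20, 72) → (-4, 4) − 0.02·(20, 72) = (-4.4, 2.56)
Step 2: at (-4.4, 2.56), ∇E = (6.88, 40) → (-4.4, 2.56) − 0.02·(6.88, 40) = (-4.5376, 1.76)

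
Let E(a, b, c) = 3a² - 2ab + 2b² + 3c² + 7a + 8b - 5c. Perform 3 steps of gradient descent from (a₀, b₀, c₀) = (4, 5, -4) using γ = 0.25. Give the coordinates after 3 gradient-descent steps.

(-2.5, -2.5625, 1.4375)

∇E = (6a - 2b + 7, -2a + 4b + 8, 6c - 5)
Step 1: at (4, 5, -4), ∇E = (21, 20, -29) → (4, 5, -4) − 0.25·(21, 20, -29) = (-1.25, 0, 3.25)
Step 2: at (-1.25, 0, 3.25), ∇E = (-0.5, 10.5, 14.5) → (-1.25, 0, 3.25) − 0.25·(-0.5, 10.5, 14.5) = (-1.125, -2.625, -0.375)
Step 3: at (-1.125, -2.625, -0.375), ∇E = (5.5, -0.25, -7.25) → (-1.125, -2.625, -0.375) − 0.25·(5.5, -0.25, -7.25) = (-2.5, -2.5625, 1.4375)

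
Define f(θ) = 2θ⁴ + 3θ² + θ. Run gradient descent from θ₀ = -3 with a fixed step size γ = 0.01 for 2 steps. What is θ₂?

-0.61573896

f′(θ) = 8θ³ + 6θ + 1
Step 1: f′(-3) = -233; θ₁ = -3 − 0.01·(-233) = -0.67
Step 2: f′(-0.67) = -5.426104; θ₂ = -0.67 − 0.01·(-5.426104) = -0.61573896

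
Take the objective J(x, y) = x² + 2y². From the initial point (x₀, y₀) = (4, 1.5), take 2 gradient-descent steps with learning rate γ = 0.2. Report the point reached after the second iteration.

(1.44, 0.06)

∇J = (2x, 4y)
(x₁, y₁) = (4, 1.5) − 0.2·(8, 6) = (2.4, 0.3)
(x₂, y₂) = (2.4, 0.3) − 0.2·(4.8, 1.2) = (1.44, 0.06)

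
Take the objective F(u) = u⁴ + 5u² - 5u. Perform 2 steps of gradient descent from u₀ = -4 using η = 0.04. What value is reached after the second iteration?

F′(u) = 4u³ + 10u - 5
u₁ = -4 − 0.04·(-301) = 8.04
u₂ = 8.04 − 0.04·2154.273856 = -78.13095424

-78.13095424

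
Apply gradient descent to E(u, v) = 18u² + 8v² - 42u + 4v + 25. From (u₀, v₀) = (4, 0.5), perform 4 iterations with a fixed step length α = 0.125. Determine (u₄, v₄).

∇E = (36u - 42, 16v + 4)
Step 1: at (4, 0.5), ∇E = (102, 12) → (4, 0.5) − 0.125·(102, 12) = (-8.75, -1)
Step 2: at (-8.75, -1), ∇E = (-357, -12) → (-8.75, -1) − 0.125·(-357, -12) = (35.875, 0.5)
Step 3: at (35.875, 0.5), ∇E = (1249.5, 12) → (35.875, 0.5) − 0.125·(1249.5, 12) = (-120.3125, -1)
Step 4: at (-120.3125, -1), ∇E = (-4373.25, -12) → (-120.3125, -1) − 0.125·(-4373.25, -12) = (426.34375, 0.5)

(426.34375, 0.5)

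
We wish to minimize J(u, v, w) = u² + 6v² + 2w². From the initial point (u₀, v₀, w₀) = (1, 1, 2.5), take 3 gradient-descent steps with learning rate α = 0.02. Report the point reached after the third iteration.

(0.884736, 0.438976, 1.94672)

∇J = (2u, 12v, 4w)
(u₁, v₁, w₁) = (1, 1, 2.5) − 0.02·(2, 12, 10) = (0.96, 0.76, 2.3)
(u₂, v₂, w₂) = (0.96, 0.76, 2.3) − 0.02·(1.92, 9.12, 9.2) = (0.9216, 0.5776, 2.116)
(u₃, v₃, w₃) = (0.9216, 0.5776, 2.116) − 0.02·(1.8432, 6.9312, 8.464) = (0.884736, 0.438976, 1.94672)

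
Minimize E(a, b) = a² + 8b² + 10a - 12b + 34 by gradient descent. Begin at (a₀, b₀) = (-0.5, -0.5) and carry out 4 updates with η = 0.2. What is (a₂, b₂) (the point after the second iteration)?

(-3.38, -5.3)

∇E = (2a + 10, 16b - 12)
Step 1: at (-0.5, -0.5), ∇E = (9, -20) → (-0.5, -0.5) − 0.2·(9, -20) = (-2.3, 3.5)
Step 2: at (-2.3, 3.5), ∇E = (5.4, 44) → (-2.3, 3.5) − 0.2·(5.4, 44) = (-3.38, -5.3)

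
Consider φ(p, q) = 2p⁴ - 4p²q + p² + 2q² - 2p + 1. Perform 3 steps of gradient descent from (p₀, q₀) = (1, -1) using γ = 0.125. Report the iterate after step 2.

∇φ = (8p³ - 8pq + 2p - 2, -4p² + 4q)
(p₁, q₁) = (1, -1) − 0.125·(16, -8) = (-1, 0)
(p₂, q₂) = (-1, 0) − 0.125·(-12, -4) = (0.5, 0.5)

(0.5, 0.5)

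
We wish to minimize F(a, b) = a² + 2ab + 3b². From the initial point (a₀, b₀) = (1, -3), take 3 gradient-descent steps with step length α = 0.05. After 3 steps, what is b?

∇F = (2a + 2b, 2a + 6b)
Step 1: at (1, -3), ∇F = (-4, -16) → (1, -3) − 0.05·(-4, -16) = (1.2, -2.2)
Step 2: at (1.2, -2.2), ∇F = (-2, -10.8) → (1.2, -2.2) − 0.05·(-2, -10.8) = (1.3, -1.66)
Step 3: at (1.3, -1.66), ∇F = (-0.72, -7.36) → (1.3, -1.66) − 0.05·(-0.72, -7.36) = (1.336, -1.292)
b = -1.292

-1.292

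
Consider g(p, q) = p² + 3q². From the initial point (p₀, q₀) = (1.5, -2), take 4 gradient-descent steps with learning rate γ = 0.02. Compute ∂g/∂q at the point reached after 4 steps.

∇g = (2p, 6q)
Step 1: at (1.5, -2), ∇g = (3, -12) → (1.5, -2) − 0.02·(3, -12) = (1.44, -1.76)
Step 2: at (1.44, -1.76), ∇g = (2.88, -10.56) → (1.44, -1.76) − 0.02·(2.88, -10.56) = (1.3824, -1.5488)
Step 3: at (1.3824, -1.5488), ∇g = (2.7648, -9.2928) → (1.3824, -1.5488) − 0.02·(2.7648, -9.2928) = (1.327104, -1.362944)
Step 4: at (1.327104, -1.362944), ∇g = (2.654208, -8.177664) → (1.327104, -1.362944) − 0.02·(2.654208, -8.177664) = (1.27401984, -1.19939072)
∂g/∂q at (1.27401984, -1.19939072) = -7.19634432

-7.19634432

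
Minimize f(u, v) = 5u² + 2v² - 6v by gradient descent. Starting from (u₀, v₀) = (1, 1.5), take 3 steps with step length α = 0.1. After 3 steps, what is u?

∇f = (10u, 4v - 6)
Step 1: at (1, 1.5), ∇f = (10, 0) → (1, 1.5) − 0.1·(10, 0) = (0, 1.5)
Step 2: at (0, 1.5), ∇f = (0, 0) → (0, 1.5) − 0.1·(0, 0) = (0, 1.5)
Step 3: at (0, 1.5), ∇f = (0, 0) → (0, 1.5) − 0.1·(0, 0) = (0, 1.5)
u = 0

0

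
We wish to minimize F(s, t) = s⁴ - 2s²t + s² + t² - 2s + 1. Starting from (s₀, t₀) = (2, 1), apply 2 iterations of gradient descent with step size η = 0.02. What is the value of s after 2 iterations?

∇F = (4s³ - 4st + 2s - 2, -2s² + 2t)
Step 1: at (2, 1), ∇F = (26, -6) → (2, 1) − 0.02·(26, -6) = (1.48, 1.12)
Step 2: at (1.48, 1.12), ∇F = (7.296768, -2.1408) → (1.48, 1.12) − 0.02·(7.296768, -2.1408) = (1.33406464, 1.162816)
s = 1.33406464

1.33406464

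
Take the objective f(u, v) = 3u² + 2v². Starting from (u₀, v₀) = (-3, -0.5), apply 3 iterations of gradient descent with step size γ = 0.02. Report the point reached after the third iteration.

∇f = (6u, 4v)
(u₁, v₁) = (-3, -0.5) − 0.02·(-18, -2) = (-2.64, -0.46)
(u₂, v₂) = (-2.64, -0.46) − 0.02·(-15.84, -1.84) = (-2.3232, -0.4232)
(u₃, v₃) = (-2.3232, -0.4232) − 0.02·(-13.9392, -1.6928) = (-2.044416, -0.389344)

(-2.044416, -0.389344)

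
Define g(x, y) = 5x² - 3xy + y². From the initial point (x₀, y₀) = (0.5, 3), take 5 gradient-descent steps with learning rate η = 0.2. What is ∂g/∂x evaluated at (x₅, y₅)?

∇g = (10x - 3y, -3x + 2y)
(x₁, y₁) = (0.5, 3) − 0.2·(-4, 4.5) = (1.3, 2.1)
(x₂, y₂) = (1.3, 2.1) − 0.2·(6.7, 0.3) = (-0.04, 2.04)
(x₃, y₃) = (-0.04, 2.04) − 0.2·(-6.52, 4.2) = (1.264, 1.2)
(x₄, y₄) = (1.264, 1.2) − 0.2·(9.04, -1.392) = (-0.544, 1.4784)
(x₅, y₅) = (-0.544, 1.4784) − 0.2·(-9.8752, 4.5888) = (1.43104, 0.56064)
∂g/∂x at (1.43104, 0.56064) = 12.62848

12.62848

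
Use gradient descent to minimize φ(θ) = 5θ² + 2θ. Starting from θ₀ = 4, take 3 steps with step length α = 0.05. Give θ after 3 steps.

φ′(θ) = 10θ + 2
Step 1: φ′(4) = 42; θ₁ = 4 − 0.05·42 = 1.9
Step 2: φ′(1.9) = 21; θ₂ = 1.9 − 0.05·21 = 0.85
Step 3: φ′(0.85) = 10.5; θ₃ = 0.85 − 0.05·10.5 = 0.325

0.325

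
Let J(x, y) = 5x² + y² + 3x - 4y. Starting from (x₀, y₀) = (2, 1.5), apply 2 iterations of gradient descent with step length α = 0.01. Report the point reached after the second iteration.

(1.563, 1.5198)

∇J = (10x + 3, 2y - 4)
(x₁, y₁) = (2, 1.5) − 0.01·(23, -1) = (1.77, 1.51)
(x₂, y₂) = (1.77, 1.51) − 0.01·(20.7, -0.98) = (1.563, 1.5198)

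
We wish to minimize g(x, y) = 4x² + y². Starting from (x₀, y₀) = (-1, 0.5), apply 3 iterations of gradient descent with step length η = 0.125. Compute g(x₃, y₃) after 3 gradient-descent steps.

0.04449462890625

∇g = (8x, 2y)
(x₁, y₁) = (-1, 0.5) − 0.125·(-8, 1) = (0, 0.375)
(x₂, y₂) = (0, 0.375) − 0.125·(0, 0.75) = (0, 0.28125)
(x₃, y₃) = (0, 0.28125) − 0.125·(0, 0.5625) = (0, 0.2109375)
g(0, 0.2109375) = 0.04449462890625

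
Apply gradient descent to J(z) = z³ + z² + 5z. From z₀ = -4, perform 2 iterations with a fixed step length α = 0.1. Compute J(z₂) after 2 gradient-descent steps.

-23631.303734375

J′(z) = 3z² + 2z + 5
Step 1: J′(-4) = 45; z₁ = -4 − 0.1·45 = -8.5
Step 2: J′(-8.5) = 204.75; z₂ = -8.5 − 0.1·204.75 = -28.975
J(-28.975) = -23631.303734375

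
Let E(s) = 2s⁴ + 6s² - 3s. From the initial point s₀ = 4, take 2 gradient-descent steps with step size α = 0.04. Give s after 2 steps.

1945.30737664

E′(s) = 8s³ + 12s - 3
Step 1: E′(4) = 557; s₁ = 4 − 0.04·557 = -18.28
Step 2: E′(-18.28) = -49089.684416; s₂ = -18.28 − 0.04·(-49089.684416) = 1945.30737664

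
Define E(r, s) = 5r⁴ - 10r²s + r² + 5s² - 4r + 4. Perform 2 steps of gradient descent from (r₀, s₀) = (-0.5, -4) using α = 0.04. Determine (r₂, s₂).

(-3.3232, -0.596)

∇E = (20r³ - 20rs + 2r - 4, -10r² + 10s)
(r₁, s₁) = (-0.5, -4) − 0.04·(-47.5, -42.5) = (1.4, -2.3)
(r₂, s₂) = (1.4, -2.3) − 0.04·(118.08, -42.6) = (-3.3232, -0.596)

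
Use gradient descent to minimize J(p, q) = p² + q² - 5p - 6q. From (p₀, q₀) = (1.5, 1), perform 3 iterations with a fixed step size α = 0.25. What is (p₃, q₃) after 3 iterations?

∇J = (2p - 5, 2q - 6)
(p₁, q₁) = (1.5, 1) − 0.25·(-2, -4) = (2, 2)
(p₂, q₂) = (2, 2) − 0.25·(-1, -2) = (2.25, 2.5)
(p₃, q₃) = (2.25, 2.5) − 0.25·(-0.5, -1) = (2.375, 2.75)

(2.375, 2.75)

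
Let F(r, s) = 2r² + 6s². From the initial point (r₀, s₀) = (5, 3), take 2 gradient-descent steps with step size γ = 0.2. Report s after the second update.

5.88

∇F = (4r, 12s)
Step 1: at (5, 3), ∇F = (20, 36) → (5, 3) − 0.2·(20, 36) = (1, -4.2)
Step 2: at (1, -4.2), ∇F = (4, -50.4) → (1, -4.2) − 0.2·(4, -50.4) = (0.2, 5.88)
s = 5.88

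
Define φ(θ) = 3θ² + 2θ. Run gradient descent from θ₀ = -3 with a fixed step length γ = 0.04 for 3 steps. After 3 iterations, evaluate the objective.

φ′(θ) = 6θ + 2
Step 1: φ′(-3) = -16; θ₁ = -3 − 0.04·(-16) = -2.36
Step 2: φ′(-2.36) = -12.16; θ₂ = -2.36 − 0.04·(-12.16) = -1.8736
Step 3: φ′(-1.8736) = -9.2416; θ₃ = -1.8736 − 0.04·(-9.2416) = -1.503936
φ(-1.503936) = 3.777598476288

3.777598476288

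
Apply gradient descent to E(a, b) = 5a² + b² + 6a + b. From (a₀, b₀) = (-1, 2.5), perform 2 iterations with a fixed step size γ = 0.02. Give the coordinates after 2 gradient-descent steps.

(-0.856, 2.2648)

∇E = (10a + 6, 2b + 1)
(a₁, b₁) = (-1, 2.5) − 0.02·(-4, 6) = (-0.92, 2.38)
(a₂, b₂) = (-0.92, 2.38) − 0.02·(-3.2, 5.76) = (-0.856, 2.2648)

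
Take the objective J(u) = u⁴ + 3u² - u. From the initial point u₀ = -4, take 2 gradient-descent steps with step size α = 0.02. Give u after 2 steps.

1.10547776

J′(u) = 4u³ + 6u - 1
Step 1: J′(-4) = -281; u₁ = -4 − 0.02·(-281) = 1.62
Step 2: J′(1.62) = 25.726112; u₂ = 1.62 − 0.02·25.726112 = 1.10547776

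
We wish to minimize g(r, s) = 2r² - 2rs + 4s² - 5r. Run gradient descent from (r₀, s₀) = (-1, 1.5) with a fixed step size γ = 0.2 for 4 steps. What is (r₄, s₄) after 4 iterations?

(1.1376, 0.9752)

∇g = (4r - 2s - 5, -2r + 8s)
(r₁, s₁) = (-1, 1.5) − 0.2·(-12, 14) = (1.4, -1.3)
(r₂, s₂) = (1.4, -1.3) − 0.2·(3.2, -13.2) = (0.76, 1.34)
(r₃, s₃) = (0.76, 1.34) − 0.2·(-4.64, 9.2) = (1.688, -0.5)
(r₄, s₄) = (1.688, -0.5) − 0.2·(2.752, -7.376) = (1.1376, 0.9752)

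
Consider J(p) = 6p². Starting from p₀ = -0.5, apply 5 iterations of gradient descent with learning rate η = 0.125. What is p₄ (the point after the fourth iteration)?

J′(p) = 12p
p₁ = -0.5 − 0.125·(-6) = 0.25
p₂ = 0.25 − 0.125·3 = -0.125
p₃ = -0.125 − 0.125·(-1.5) = 0.0625
p₄ = 0.0625 − 0.125·0.75 = -0.03125

-0.03125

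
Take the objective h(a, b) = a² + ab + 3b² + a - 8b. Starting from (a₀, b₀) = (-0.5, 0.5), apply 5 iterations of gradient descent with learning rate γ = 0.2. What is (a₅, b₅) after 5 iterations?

(-1.16288, 1.52032)

∇h = (2a + b + 1, a + 6b - 8)
(a₁, b₁) = (-0.5, 0.5) − 0.2·(0.5, -5.5) = (-0.6, 1.6)
(a₂, b₂) = (-0.6, 1.6) − 0.2·(1.4, 1) = (-0.88, 1.4)
(a₃, b₃) = (-0.88, 1.4) − 0.2·(0.64, -0.48) = (-1.008, 1.496)
(a₄, b₄) = (-1.008, 1.496) − 0.2·(0.48, -0.032) = (-1.104, 1.5024)
(a₅, b₅) = (-1.104, 1.5024) − 0.2·(0.2944, -0.0896) = (-1.16288, 1.52032)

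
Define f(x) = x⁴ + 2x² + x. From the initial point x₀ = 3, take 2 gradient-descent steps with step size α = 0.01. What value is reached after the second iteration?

f′(x) = 4x³ + 4x + 1
Step 1: f′(3) = 121; x₁ = 3 − 0.01·121 = 1.79
Step 2: f′(1.79) = 31.101356; x₂ = 1.79 − 0.01·31.101356 = 1.47898644

1.47898644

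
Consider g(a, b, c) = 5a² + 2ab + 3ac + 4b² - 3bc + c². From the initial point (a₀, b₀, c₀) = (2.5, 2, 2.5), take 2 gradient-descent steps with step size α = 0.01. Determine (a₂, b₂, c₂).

∇g = (10a + 2b + 3c, 2a + 8b - 3c, 3a - 3b + 2c)
(a₁, b₁, c₁) = (2.5, 2, 2.5) − 0.01·(36.5, 13.5, 6.5) = (2.135, 1.865, 2.435)
(a₂, b₂, c₂) = (2.135, 1.865, 2.435) − 0.01·(32.385, 11.885, 5.68) = (1.81115, 1.74615, 2.3782)

(1.81115, 1.74615, 2.3782)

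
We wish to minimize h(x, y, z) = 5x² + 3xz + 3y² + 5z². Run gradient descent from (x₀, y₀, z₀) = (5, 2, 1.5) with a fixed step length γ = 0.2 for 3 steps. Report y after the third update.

∇h = (10x + 3z, 6y, 3x + 10z)
Step 1: at (5, 2, 1.5), ∇h = (54.5, 12, 30) → (5, 2, 1.5) − 0.2·(54.5, 12, 30) = (-5.9, -0.4, -4.5)
Step 2: at (-5.9, -0.4, -4.5), ∇h = (-72.5, -2.4, -62.7) → (-5.9, -0.4, -4.5) − 0.2·(-72.5, -2.4, -62.7) = (8.6, 0.08, 8.04)
Step 3: at (8.6, 0.08, 8.04), ∇h = (110.12, 0.48, 106.2) → (8.6, 0.08, 8.04) − 0.2·(110.12, 0.48, 106.2) = (-13.424, -0.016, -13.2)
y = -0.016

-0.016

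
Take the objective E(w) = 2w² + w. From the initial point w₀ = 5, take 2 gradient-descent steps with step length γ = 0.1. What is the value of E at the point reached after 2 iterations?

E′(w) = 4w + 1
Step 1: E′(5) = 21; w₁ = 5 − 0.1·21 = 2.9
Step 2: E′(2.9) = 12.6; w₂ = 2.9 − 0.1·12.6 = 1.64
E(1.64) = 7.0192

7.0192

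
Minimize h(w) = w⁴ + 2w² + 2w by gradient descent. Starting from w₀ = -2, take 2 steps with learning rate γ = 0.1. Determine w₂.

-1.4528

h′(w) = 4w³ + 4w + 2
Step 1: h′(-2) = -38; w₁ = -2 − 0.1·(-38) = 1.8
Step 2: h′(1.8) = 32.528; w₂ = 1.8 − 0.1·32.528 = -1.4528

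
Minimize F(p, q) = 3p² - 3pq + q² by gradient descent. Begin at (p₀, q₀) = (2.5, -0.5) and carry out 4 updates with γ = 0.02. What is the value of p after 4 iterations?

∇F = (6p - 3q, -3p + 2q)
(p₁, q₁) = (2.5, -0.5) − 0.02·(16.5, -8.5) = (2.17, -0.33)
(p₂, q₂) = (2.17, -0.33) − 0.02·(14.01, -7.17) = (1.8898, -0.1866)
(p₃, q₃) = (1.8898, -0.1866) − 0.02·(11.8986, -6.0426) = (1.651828, -0.065748)
(p₄, q₄) = (1.651828, -0.065748) − 0.02·(10.108212, -5.08698) = (1.44966376, 0.0359916)
p = 1.44966376

1.44966376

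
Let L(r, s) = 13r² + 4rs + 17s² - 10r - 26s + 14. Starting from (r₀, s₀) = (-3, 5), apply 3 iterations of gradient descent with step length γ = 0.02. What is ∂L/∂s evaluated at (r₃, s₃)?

7.952384

∇L = (26r + 4s - 10, 4r + 34s - 26)
(r₁, s₁) = (-3, 5) − 0.02·(-68, 132) = (-1.64, 2.36)
(r₂, s₂) = (-1.64, 2.36) − 0.02·(-43.2, 47.68) = (-0.776, 1.4064)
(r₃, s₃) = (-0.776, 1.4064) − 0.02·(-24.5504, 18.7136) = (-0.284992, 1.032128)
∂L/∂s at (-0.284992, 1.032128) = 7.952384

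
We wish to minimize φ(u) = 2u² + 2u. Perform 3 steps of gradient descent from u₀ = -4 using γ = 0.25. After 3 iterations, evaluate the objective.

-0.5

φ′(u) = 4u + 2
u₁ = -4 − 0.25·(-14) = -0.5
u₂ = -0.5 − 0.25·0 = -0.5
u₃ = -0.5 − 0.25·0 = -0.5
φ(-0.5) = -0.5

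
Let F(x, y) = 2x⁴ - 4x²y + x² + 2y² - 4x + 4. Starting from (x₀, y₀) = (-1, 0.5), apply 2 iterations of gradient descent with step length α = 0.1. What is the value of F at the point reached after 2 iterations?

∇F = (8x³ - 8xy + 2x - 4, -4x² + 4y)
(x₁, y₁) = (-1, 0.5) − 0.1·(-10, -2) = (0, 0.7)
(x₂, y₂) = (0, 0.7) − 0.1·(-4, 2.8) = (0.4, 0.42)
F(0.4, 0.42) = 2.6952

2.6952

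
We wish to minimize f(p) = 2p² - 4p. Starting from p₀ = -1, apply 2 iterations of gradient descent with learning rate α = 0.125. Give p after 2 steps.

0.5

f′(p) = 4p - 4
Step 1: f′(-1) = -8; p₁ = -1 − 0.125·(-8) = 0
Step 2: f′(0) = -4; p₂ = 0 − 0.125·(-4) = 0.5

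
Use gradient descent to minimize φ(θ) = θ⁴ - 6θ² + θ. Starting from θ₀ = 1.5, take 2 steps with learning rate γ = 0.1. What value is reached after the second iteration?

1.43735

φ′(θ) = 4θ³ - 12θ + 1
θ₁ = 1.5 − 0.1·(-3.5) = 1.85
θ₂ = 1.85 − 0.1·4.1265 = 1.43735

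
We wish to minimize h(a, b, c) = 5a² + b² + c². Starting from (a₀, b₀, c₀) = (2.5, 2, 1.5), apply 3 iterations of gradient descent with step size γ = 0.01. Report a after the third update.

∇h = (10a, 2b, 2c)
(a₁, b₁, c₁) = (2.5, 2, 1.5) − 0.01·(25, 4, 3) = (2.25, 1.96, 1.47)
(a₂, b₂, c₂) = (2.25, 1.96, 1.47) − 0.01·(22.5, 3.92, 2.94) = (2.025, 1.9208, 1.4406)
(a₃, b₃, c₃) = (2.025, 1.9208, 1.4406) − 0.01·(20.25, 3.8416, 2.8812) = (1.8225, 1.882384, 1.411788)
a = 1.8225

1.8225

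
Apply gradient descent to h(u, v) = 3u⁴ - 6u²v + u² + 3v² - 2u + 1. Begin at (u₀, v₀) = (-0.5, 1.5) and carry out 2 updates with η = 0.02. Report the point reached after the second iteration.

(-0.66826904, 1.229772)

∇h = (12u³ - 12uv + 2u - 2, -6u² + 6v)
Step 1: at (-0.5, 1.5), ∇h = (4.5, 7.5) → (-0.5, 1.5) − 0.02·(4.5, 7.5) = (-0.59, 1.35)
Step 2: at (-0.59, 1.35), ∇h = (3.913452, 6.0114) → (-0.59, 1.35) − 0.02·(3.913452, 6.0114) = (-0.66826904, 1.229772)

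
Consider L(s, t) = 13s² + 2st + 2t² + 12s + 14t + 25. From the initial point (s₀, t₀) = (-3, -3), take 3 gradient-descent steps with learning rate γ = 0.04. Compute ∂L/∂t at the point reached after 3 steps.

1.504

∇L = (26s + 2t + 12, 2s + 4t + 14)
(s₁, t₁) = (-3, -3) − 0.04·(-72, -4) = (-0.12, -2.84)
(s₂, t₂) = (-0.12, -2.84) − 0.04·(3.2, 2.4) = (-0.248, -2.936)
(s₃, t₃) = (-0.248, -2.936) − 0.04·(-0.32, 1.76) = (-0.2352, -3.0064)
∂L/∂t at (-0.2352, -3.0064) = 1.504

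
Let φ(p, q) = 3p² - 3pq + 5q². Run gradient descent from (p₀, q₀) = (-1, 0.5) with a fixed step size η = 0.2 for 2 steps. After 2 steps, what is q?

∇φ = (6p - 3q, -3p + 10q)
(p₁, q₁) = (-1, 0.5) − 0.2·(-7.5, 8) = (0.5, -1.1)
(p₂, q₂) = (0.5, -1.1) − 0.2·(6.3, -12.5) = (-0.76, 1.4)
q = 1.4

1.4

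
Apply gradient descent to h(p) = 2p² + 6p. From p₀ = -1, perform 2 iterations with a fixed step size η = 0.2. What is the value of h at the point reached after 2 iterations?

-4.4992

h′(p) = 4p + 6
p₁ = -1 − 0.2·2 = -1.4
p₂ = -1.4 − 0.2·0.4 = -1.48
h(-1.48) = -4.4992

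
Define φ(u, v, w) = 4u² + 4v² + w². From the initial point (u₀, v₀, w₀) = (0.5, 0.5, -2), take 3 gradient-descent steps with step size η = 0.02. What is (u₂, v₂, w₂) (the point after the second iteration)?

(0.3528, 0.3528, -1.8432)

∇φ = (8u, 8v, 2w)
(u₁, v₁, w₁) = (0.5, 0.5, -2) − 0.02·(4, 4, -4) = (0.42, 0.42, -1.92)
(u₂, v₂, w₂) = (0.42, 0.42, -1.92) − 0.02·(3.36, 3.36, -3.84) = (0.3528, 0.3528, -1.8432)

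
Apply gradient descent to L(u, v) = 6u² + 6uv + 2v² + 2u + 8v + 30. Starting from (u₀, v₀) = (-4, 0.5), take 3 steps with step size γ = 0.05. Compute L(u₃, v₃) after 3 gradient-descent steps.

∇L = (12u + 6v + 2, 6u + 4v + 8)
Step 1: at (-4, 0.5), ∇L = (-43, -14) → (-4, 0.5) − 0.05·(-43, -14) = (-1.85, 1.2)
Step 2: at (-1.85, 1.2), ∇L = (-13, 1.7) → (-1.85, 1.2) − 0.05·(-13, 1.7) = (-1.2, 1.115)
Step 3: at (-1.2, 1.115), ∇L = (-5.71, 5.26) → (-1.2, 1.115) − 0.05·(-5.71, 5.26) = (-0.9145, 0.852)
L(-0.9145, 0.852) = 36.7817455

36.7817455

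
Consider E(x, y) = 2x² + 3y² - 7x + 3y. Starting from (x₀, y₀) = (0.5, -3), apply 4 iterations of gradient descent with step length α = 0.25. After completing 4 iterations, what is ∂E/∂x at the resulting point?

∇E = (4x - 7, 6y + 3)
Step 1: at (0.5, -3), ∇E = (-5, -15) → (0.5, -3) − 0.25·(-5, -15) = (1.75, 0.75)
Step 2: at (1.75, 0.75), ∇E = (0, 7.5) → (1.75, 0.75) − 0.25·(0, 7.5) = (1.75, -1.125)
Step 3: at (1.75, -1.125), ∇E = (0, -3.75) → (1.75, -1.125) − 0.25·(0, -3.75) = (1.75, -0.1875)
Step 4: at (1.75, -0.1875), ∇E = (0, 1.875) → (1.75, -0.1875) − 0.25·(0, 1.875) = (1.75, -0.65625)
∂E/∂x at (1.75, -0.65625) = 0

0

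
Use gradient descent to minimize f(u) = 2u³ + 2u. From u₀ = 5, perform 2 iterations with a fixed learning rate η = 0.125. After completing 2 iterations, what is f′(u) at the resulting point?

156011.375

f′(u) = 6u² + 2
u₁ = 5 − 0.125·152 = -14
u₂ = -14 − 0.125·1178 = -161.25
f′(u) at (-161.25) = 156011.375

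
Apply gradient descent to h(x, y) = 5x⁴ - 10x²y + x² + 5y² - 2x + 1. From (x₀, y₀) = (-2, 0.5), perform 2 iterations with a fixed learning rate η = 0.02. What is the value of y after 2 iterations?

∇h = (20x³ - 20xy + 2x - 2, -10x² + 10y)
Step 1: at (-2, 0.5), ∇h = (-146, -35) → (-2, 0.5) − 0.02·(-146, -35) = (0.92, 1.2)
Step 2: at (0.92, 1.2), ∇h = (-6.66624, 3.536) → (0.92, 1.2) − 0.02·(-6.66624, 3.536) = (1.0533248, 1.12928)
y = 1.12928

1.12928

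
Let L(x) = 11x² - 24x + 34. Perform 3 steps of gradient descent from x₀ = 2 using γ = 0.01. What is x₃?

L′(x) = 22x - 24
x₁ = 2 − 0.01·20 = 1.8
x₂ = 1.8 − 0.01·15.6 = 1.644
x₃ = 1.644 − 0.01·12.168 = 1.52232

1.52232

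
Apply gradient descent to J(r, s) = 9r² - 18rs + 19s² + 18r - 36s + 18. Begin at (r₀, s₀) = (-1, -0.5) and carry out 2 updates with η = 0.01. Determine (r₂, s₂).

∇J = (18r - 18s + 18, -18r + 38s - 36)
(r₁, s₁) = (-1, -0.5) − 0.01·(9, -37) = (-1.09, -0.13)
(r₂, s₂) = (-1.09, -0.13) − 0.01·(0.72, -21.32) = (-1.0972, 0.0832)

(-1.0972, 0.0832)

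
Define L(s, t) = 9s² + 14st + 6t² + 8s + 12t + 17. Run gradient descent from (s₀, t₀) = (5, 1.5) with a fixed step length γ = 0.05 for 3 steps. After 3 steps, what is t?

-2.5025

∇L = (18s + 14t + 8, 14s + 12t + 12)
(s₁, t₁) = (5, 1.5) − 0.05·(119, 100) = (-0.95, -3.5)
(s₂, t₂) = (-0.95, -3.5) − 0.05·(-58.1, -43.3) = (1.955, -1.335)
(s₃, t₃) = (1.955, -1.335) − 0.05·(24.5, 23.35) = (0.73, -2.5025)
t = -2.5025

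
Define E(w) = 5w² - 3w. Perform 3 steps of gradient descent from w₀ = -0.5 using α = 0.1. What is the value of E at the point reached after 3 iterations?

-0.45

E′(w) = 10w - 3
Step 1: E′(-0.5) = -8; w₁ = -0.5 − 0.1·(-8) = 0.3
Step 2: E′(0.3) = 0; w₂ = 0.3 − 0.1·0 = 0.3
Step 3: E′(0.3) = 0; w₃ = 0.3 − 0.1·0 = 0.3
E(0.3) = -0.45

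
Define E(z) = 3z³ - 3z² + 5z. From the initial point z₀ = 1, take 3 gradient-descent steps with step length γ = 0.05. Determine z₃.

E′(z) = 9z² - 6z + 5
z₁ = 1 − 0.05·8 = 0.6
z₂ = 0.6 − 0.05·4.64 = 0.368
z₃ = 0.368 − 0.05·4.010816 = 0.1674592

0.1674592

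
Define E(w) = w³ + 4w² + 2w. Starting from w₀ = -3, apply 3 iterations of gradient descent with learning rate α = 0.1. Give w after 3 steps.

-7.3941875

E′(w) = 3w² + 8w + 2
Step 1: E′(-3) = 5; w₁ = -3 − 0.1·5 = -3.5
Step 2: E′(-3.5) = 10.75; w₂ = -3.5 − 0.1·10.75 = -4.575
Step 3: E′(-4.575) = 28.191875; w₃ = -4.575 − 0.1·28.191875 = -7.3941875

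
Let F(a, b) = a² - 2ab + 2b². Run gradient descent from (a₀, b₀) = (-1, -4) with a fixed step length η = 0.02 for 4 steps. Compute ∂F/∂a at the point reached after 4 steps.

∇F = (2a - 2b, -2a + 4b)
Step 1: at (-1, -4), ∇F = (6, -14) → (-1, -4) − 0.02·(6, -14) = (-1.12, -3.72)
Step 2: at (-1.12, -3.72), ∇F = (5.2, -12.64) → (-1.12, -3.72) − 0.02·(5.2, -12.64) = (-1.224, -3.4672)
Step 3: at (-1.224, -3.4672), ∇F = (4.4864, -11.4208) → (-1.224, -3.4672) − 0.02·(4.4864, -11.4208) = (-1.313728, -3.238784)
Step 4: at (-1.313728, -3.238784), ∇F = (3.850112, -10.32768) → (-1.313728, -3.238784) − 0.02·(3.850112, -10.32768) = (-1.39073024, -3.0322304)
∂F/∂a at (-1.39073024, -3.0322304) = 3.28300032

3.28300032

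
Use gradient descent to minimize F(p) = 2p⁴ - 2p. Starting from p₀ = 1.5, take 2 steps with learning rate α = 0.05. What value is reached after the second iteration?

F′(p) = 8p³ - 2
p₁ = 1.5 − 0.05·25 = 0.25
p₂ = 0.25 − 0.05·(-1.875) = 0.34375

0.34375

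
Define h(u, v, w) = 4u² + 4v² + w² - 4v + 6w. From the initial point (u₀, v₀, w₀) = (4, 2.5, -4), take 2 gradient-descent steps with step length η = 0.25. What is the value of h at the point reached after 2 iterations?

∇h = (8u, 8v - 4, 2w + 6)
(u₁, v₁, w₁) = (4, 2.5, -4) − 0.25·(32, 16, -2) = (-4, -1.5, -3.5)
(u₂, v₂, w₂) = (-4, -1.5, -3.5) − 0.25·(-32, -16, -1) = (4, 2.5, -3.25)
h(4, 2.5, -3.25) = 70.0625

70.0625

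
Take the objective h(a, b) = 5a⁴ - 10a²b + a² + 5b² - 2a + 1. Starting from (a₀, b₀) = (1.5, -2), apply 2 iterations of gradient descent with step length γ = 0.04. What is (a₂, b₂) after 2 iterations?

(36.1876352, 5.11984)

∇h = (20a³ - 20ab + 2a - 2, -10a² + 10b)
(a₁, b₁) = (1.5, -2) − 0.04·(128.5, -42.5) = (-3.64, -0.3)
(a₂, b₂) = (-3.64, -0.3) − 0.04·(-995.69088, -135.496) = (36.1876352, 5.11984)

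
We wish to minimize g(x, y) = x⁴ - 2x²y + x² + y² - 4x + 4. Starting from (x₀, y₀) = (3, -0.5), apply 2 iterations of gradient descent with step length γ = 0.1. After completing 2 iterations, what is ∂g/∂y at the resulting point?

-118189.06875392

∇g = (4x³ - 4xy + 2x - 4, -2x² + 2y)
(x₁, y₁) = (3, -0.5) − 0.1·(116, -19) = (-8.6, 1.4)
(x₂, y₂) = (-8.6, 1.4) − 0.1·(-2517.264, -145.12) = (243.1264, 15.912)
∂g/∂y at (243.1264, 15.912) = -118189.06875392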